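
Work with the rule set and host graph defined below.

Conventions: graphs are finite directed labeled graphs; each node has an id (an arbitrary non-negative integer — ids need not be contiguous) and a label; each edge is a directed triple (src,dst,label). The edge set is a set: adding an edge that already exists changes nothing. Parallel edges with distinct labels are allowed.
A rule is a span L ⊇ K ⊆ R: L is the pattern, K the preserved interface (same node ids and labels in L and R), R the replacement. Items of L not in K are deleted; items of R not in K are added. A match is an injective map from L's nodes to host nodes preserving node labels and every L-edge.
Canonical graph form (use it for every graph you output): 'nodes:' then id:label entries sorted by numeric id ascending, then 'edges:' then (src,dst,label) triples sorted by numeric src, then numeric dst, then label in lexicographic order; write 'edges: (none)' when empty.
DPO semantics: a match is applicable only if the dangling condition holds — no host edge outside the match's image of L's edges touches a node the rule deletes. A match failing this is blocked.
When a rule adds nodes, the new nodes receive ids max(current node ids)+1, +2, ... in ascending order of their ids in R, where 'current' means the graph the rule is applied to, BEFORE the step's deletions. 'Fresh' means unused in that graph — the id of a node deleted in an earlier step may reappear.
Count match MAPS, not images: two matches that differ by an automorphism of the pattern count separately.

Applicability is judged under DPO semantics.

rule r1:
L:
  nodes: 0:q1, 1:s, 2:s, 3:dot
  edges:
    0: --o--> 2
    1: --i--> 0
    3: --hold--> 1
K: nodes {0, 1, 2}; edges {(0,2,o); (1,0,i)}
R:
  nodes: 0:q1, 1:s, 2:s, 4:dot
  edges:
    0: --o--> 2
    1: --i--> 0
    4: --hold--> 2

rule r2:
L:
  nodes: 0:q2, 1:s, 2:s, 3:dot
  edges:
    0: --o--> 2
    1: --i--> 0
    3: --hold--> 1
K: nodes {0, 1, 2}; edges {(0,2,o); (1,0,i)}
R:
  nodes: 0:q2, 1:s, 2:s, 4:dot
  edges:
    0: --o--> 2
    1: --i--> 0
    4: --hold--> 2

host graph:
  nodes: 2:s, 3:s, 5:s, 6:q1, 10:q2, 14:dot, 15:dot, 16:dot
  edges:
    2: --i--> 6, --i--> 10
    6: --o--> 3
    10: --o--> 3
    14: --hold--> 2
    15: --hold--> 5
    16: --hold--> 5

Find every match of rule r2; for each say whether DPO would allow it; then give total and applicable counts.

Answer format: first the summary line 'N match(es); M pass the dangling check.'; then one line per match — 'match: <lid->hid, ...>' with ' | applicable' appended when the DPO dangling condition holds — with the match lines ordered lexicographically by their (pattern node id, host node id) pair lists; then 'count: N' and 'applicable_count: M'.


1 match(es); 1 pass the dangling check.
match: 0->10, 1->2, 2->3, 3->14 | applicable
count: 1
applicable_count: 1


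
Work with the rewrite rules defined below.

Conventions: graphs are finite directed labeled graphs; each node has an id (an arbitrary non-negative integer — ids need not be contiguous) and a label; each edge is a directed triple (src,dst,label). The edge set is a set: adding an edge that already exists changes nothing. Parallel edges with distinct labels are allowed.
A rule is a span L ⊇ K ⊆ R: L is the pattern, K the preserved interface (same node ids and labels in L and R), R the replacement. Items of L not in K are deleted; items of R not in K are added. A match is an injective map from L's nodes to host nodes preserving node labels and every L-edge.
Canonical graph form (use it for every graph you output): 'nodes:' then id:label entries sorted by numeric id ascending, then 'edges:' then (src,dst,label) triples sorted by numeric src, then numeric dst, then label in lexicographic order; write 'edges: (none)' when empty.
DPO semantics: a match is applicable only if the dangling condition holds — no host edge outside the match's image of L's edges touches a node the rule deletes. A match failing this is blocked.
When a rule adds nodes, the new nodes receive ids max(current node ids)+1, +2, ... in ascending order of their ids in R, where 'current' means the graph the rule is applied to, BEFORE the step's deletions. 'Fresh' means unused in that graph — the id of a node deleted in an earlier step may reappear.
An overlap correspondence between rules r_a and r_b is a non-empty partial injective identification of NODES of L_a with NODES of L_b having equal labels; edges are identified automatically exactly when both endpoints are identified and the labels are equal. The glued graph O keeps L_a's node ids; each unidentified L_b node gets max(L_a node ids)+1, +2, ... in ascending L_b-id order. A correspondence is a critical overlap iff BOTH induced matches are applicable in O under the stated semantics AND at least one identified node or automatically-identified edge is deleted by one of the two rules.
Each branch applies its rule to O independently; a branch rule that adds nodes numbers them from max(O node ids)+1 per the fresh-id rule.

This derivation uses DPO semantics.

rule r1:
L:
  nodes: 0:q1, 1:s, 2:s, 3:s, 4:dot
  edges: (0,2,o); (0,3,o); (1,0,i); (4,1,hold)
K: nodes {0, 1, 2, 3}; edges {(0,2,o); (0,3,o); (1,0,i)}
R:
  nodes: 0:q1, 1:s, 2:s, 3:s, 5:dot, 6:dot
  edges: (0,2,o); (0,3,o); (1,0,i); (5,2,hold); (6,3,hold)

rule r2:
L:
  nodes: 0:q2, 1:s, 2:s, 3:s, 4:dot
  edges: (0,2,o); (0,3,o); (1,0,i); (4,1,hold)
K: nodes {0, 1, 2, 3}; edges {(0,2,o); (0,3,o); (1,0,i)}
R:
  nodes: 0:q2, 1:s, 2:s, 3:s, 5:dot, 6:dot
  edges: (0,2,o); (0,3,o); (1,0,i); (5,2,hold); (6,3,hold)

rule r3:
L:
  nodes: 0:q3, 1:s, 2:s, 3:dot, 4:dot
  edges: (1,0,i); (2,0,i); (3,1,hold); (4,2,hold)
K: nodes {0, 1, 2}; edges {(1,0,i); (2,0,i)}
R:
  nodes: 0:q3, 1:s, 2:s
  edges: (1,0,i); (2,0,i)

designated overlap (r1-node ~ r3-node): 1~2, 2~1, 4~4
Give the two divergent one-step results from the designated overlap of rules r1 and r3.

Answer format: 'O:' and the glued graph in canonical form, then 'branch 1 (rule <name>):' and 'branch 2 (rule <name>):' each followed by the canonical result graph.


O:
nodes: 0:q1, 1:s, 2:s, 3:s, 4:dot, 5:q3, 6:dot
edges: (0,2,o); (0,3,o); (1,0,i); (1,5,i); (2,5,i); (4,1,hold); (6,2,hold)
branch 1 (rule r1):
nodes: 0:q1, 1:s, 2:s, 3:s, 5:q3, 6:dot, 7:dot, 8:dot
edges: (0,2,o); (0,3,o); (1,0,i); (1,5,i); (2,5,i); (6,2,hold); (7,2,hold); (8,3,hold)
branch 2 (rule r3):
nodes: 0:q1, 1:s, 2:s, 3:s, 5:q3
edges: (0,2,o); (0,3,o); (1,0,i); (1,5,i); (2,5,i)


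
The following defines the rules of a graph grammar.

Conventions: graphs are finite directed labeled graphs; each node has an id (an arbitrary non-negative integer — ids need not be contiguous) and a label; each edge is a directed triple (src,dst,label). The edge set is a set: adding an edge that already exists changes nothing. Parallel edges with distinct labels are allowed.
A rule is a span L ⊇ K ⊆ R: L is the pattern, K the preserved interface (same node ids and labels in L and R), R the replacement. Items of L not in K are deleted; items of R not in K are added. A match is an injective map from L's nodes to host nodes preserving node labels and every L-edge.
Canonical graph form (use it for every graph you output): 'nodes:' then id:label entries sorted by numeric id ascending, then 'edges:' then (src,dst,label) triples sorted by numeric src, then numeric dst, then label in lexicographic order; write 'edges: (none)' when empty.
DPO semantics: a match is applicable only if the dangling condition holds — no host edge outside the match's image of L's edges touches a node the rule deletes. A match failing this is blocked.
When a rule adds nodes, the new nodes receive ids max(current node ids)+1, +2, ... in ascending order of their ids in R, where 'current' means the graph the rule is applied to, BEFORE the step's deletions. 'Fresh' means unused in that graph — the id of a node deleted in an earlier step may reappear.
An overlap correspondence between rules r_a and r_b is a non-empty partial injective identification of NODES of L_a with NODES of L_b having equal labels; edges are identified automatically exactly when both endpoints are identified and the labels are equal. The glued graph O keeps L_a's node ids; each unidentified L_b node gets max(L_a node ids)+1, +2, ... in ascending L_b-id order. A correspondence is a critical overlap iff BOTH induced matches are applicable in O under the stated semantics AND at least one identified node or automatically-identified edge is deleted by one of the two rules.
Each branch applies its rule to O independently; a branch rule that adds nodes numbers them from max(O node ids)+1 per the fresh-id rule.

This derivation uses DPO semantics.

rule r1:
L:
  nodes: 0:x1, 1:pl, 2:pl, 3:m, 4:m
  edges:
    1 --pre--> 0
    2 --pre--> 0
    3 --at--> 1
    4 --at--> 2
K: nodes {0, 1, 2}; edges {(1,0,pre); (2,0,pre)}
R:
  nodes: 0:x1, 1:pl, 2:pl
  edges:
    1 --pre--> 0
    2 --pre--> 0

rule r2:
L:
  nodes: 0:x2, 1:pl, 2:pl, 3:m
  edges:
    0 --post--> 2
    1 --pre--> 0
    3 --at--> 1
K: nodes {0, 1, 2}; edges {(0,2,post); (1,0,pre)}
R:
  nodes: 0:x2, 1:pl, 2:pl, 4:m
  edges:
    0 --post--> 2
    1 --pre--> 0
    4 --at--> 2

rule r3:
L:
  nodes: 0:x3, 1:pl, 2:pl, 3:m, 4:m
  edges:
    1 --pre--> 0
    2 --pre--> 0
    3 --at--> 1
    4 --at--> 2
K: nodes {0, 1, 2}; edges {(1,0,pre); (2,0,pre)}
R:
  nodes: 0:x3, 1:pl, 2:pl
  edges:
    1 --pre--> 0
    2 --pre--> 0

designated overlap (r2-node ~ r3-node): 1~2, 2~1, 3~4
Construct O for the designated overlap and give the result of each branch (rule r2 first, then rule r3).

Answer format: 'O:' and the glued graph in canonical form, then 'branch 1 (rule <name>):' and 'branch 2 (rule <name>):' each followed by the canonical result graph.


O:
nodes: 0:x2, 1:pl, 2:pl, 3:m, 4:x3, 5:m
edges: (0,2,post); (1,0,pre); (1,4,pre); (2,4,pre); (3,1,at); (5,2,at)
branch 1 (rule r2):
nodes: 0:x2, 1:pl, 2:pl, 4:x3, 5:m, 6:m
edges: (0,2,post); (1,0,pre); (1,4,pre); (2,4,pre); (5,2,at); (6,2,at)
branch 2 (rule r3):
nodes: 0:x2, 1:pl, 2:pl, 4:x3
edges: (0,2,post); (1,0,pre); (1,4,pre); (2,4,pre)


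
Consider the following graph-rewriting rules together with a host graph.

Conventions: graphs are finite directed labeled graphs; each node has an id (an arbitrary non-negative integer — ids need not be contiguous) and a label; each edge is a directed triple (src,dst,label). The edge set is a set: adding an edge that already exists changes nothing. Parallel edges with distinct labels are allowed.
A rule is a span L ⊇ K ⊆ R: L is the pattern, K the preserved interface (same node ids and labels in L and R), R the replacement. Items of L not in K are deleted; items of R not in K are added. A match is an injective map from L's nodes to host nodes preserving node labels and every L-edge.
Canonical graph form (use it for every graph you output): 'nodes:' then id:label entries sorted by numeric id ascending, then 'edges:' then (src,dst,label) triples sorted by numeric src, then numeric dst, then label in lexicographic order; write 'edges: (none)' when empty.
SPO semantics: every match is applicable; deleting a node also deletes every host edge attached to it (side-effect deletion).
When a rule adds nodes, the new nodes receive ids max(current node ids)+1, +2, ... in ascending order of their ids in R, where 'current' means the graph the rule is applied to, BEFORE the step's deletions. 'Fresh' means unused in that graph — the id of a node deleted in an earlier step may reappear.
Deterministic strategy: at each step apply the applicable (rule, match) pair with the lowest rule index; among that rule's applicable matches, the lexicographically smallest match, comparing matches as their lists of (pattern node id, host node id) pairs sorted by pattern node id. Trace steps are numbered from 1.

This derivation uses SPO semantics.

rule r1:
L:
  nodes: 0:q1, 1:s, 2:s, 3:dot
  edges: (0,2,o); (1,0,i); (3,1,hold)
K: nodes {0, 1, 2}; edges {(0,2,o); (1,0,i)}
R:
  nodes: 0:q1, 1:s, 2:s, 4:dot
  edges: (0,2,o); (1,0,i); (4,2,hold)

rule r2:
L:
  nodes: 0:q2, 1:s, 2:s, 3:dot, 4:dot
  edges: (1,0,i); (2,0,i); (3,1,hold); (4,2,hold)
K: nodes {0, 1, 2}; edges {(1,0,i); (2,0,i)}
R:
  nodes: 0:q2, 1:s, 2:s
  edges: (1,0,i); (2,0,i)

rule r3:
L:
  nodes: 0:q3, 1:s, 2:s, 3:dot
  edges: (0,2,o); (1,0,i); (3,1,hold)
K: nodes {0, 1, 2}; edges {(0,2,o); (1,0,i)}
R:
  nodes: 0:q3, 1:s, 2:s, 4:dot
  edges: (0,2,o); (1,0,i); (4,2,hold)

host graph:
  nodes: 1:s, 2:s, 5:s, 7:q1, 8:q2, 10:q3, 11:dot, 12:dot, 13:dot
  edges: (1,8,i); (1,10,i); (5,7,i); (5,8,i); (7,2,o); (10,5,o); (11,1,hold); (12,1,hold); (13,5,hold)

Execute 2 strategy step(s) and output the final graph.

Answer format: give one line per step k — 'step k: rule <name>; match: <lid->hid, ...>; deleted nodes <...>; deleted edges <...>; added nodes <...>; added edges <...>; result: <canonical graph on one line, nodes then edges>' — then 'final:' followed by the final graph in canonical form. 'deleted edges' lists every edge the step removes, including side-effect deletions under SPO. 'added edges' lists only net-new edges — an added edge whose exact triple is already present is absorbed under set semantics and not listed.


step 1: rule r1; match: 0->7, 1->5, 2->2, 3->13; deleted nodes 13; deleted edges (13,5,hold); added nodes 14; added edges (14,2,hold); result: nodes: 1:s, 2:s, 5:s, 7:q1, 8:q2, 10:q3, 11:dot, 12:dot, 14:dot edges: (1,8,i); (1,10,i); (5,7,i); (5,8,i); (7,2,o); (10,5,o); (11,1,hold); (12,1,hold); (14,2,hold)
step 2: rule r3; match: 0->10, 1->1, 2->5, 3->11; deleted nodes 11; deleted edges (11,1,hold); added nodes 15; added edges (15,5,hold); result: nodes: 1:s, 2:s, 5:s, 7:q1, 8:q2, 10:q3, 12:dot, 14:dot, 15:dot edges: (1,8,i); (1,10,i); (5,7,i); (5,8,i); (7,2,o); (10,5,o); (12,1,hold); (14,2,hold); (15,5,hold)
final:
nodes: 1:s, 2:s, 5:s, 7:q1, 8:q2, 10:q3, 12:dot, 14:dot, 15:dot
edges: (1,8,i); (1,10,i); (5,7,i); (5,8,i); (7,2,o); (10,5,o); (12,1,hold); (14,2,hold); (15,5,hold)


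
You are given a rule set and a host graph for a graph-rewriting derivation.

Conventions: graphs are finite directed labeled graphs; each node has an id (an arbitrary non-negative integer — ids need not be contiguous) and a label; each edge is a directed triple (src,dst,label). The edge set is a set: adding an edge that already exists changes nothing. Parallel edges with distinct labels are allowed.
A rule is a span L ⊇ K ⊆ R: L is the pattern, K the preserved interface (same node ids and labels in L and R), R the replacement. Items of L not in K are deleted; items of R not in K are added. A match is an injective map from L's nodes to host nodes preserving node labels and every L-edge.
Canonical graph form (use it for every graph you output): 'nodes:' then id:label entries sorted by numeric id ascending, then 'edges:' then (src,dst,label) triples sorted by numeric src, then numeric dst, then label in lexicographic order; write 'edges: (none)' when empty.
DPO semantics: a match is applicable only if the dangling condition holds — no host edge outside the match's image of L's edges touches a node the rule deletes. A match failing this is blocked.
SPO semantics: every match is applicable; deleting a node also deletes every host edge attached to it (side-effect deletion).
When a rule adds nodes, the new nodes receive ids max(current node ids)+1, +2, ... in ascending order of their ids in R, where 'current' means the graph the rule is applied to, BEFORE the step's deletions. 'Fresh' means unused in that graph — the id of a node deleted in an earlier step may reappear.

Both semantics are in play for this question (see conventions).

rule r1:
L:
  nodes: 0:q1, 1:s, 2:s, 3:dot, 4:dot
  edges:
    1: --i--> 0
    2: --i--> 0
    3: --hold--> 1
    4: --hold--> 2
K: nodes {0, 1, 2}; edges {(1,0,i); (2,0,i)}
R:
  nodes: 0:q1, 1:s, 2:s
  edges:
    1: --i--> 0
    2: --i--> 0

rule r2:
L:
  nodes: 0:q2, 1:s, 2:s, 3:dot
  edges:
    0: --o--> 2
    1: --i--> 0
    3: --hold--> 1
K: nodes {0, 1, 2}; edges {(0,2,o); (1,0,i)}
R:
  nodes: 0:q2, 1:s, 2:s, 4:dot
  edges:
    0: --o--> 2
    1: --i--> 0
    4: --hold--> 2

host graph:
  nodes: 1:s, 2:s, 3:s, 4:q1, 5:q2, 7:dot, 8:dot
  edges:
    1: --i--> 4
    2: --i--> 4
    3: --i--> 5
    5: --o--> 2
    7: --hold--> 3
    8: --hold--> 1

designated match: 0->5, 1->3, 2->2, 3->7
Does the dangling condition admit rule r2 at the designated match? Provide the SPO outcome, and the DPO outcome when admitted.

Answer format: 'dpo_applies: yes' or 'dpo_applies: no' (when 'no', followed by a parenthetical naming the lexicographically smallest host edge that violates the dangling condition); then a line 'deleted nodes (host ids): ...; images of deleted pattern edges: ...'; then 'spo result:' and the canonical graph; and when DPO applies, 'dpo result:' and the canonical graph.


dpo_applies: yes
deleted nodes (host ids): 7; images of deleted pattern edges: (7,3,hold)
spo result:
nodes: 1:s, 2:s, 3:s, 4:q1, 5:q2, 8:dot, 9:dot
edges: (1,4,i); (2,4,i); (3,5,i); (5,2,o); (8,1,hold); (9,2,hold)
dpo result:
nodes: 1:s, 2:s, 3:s, 4:q1, 5:q2, 8:dot, 9:dot
edges: (1,4,i); (2,4,i); (3,5,i); (5,2,o); (8,1,hold); (9,2,hold)


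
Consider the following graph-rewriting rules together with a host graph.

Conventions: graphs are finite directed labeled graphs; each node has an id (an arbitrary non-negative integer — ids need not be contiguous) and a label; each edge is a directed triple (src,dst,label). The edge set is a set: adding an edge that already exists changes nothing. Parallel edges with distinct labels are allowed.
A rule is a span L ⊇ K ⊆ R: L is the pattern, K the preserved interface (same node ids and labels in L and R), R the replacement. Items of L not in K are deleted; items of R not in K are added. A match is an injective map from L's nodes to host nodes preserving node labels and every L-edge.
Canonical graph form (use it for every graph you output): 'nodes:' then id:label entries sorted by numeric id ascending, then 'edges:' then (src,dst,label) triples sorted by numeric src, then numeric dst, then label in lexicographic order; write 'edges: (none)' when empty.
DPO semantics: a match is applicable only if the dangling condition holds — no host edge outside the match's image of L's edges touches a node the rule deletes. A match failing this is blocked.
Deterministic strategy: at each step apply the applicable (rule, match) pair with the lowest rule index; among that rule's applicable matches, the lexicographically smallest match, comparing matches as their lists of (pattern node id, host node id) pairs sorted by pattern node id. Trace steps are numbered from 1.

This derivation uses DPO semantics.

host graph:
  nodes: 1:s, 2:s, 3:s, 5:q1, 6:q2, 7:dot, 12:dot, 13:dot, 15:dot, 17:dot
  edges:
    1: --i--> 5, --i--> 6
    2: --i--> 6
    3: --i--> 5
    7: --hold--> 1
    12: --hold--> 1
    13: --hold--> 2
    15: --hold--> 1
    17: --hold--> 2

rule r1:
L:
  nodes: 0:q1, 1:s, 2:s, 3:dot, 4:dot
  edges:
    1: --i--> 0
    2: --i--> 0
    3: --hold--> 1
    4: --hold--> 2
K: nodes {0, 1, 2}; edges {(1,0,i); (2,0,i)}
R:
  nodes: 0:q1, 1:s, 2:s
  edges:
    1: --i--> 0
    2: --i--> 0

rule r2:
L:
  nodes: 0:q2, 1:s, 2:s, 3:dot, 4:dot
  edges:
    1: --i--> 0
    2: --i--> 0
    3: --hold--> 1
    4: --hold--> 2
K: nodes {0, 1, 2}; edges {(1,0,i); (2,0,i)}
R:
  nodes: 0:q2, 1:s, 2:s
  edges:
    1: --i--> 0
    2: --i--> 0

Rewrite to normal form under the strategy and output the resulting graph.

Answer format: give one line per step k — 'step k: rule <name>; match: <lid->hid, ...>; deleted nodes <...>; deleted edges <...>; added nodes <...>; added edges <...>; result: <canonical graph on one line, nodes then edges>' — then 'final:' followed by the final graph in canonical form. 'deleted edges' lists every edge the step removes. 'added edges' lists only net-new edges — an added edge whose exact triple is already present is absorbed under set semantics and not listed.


step 1: rule r2; match: 0->6, 1->1, 2->2, 3->7, 4->13; deleted nodes 7, 13; deleted edges (7,1,hold); (13,2,hold); added nodes (none); added edges (none); result: nodes: 1:s, 2:s, 3:s, 5:q1, 6:q2, 12:dot, 15:dot, 17:dot edges: (1,5,i); (1,6,i); (2,6,i); (3,5,i); (12,1,hold); (15,1,hold); (17,2,hold)
step 2: rule r2; match: 0->6, 1->1, 2->2, 3->12, 4->17; deleted nodes 12, 17; deleted edges (12,1,hold); (17,2,hold); added nodes (none); added edges (none); result: nodes: 1:s, 2:s, 3:s, 5:q1, 6:q2, 15:dot edges: (1,5,i); (1,6,i); (2,6,i); (3,5,i); (15,1,hold)
final:
nodes: 1:s, 2:s, 3:s, 5:q1, 6:q2, 15:dot
edges: (1,5,i); (1,6,i); (2,6,i); (3,5,i); (15,1,hold)


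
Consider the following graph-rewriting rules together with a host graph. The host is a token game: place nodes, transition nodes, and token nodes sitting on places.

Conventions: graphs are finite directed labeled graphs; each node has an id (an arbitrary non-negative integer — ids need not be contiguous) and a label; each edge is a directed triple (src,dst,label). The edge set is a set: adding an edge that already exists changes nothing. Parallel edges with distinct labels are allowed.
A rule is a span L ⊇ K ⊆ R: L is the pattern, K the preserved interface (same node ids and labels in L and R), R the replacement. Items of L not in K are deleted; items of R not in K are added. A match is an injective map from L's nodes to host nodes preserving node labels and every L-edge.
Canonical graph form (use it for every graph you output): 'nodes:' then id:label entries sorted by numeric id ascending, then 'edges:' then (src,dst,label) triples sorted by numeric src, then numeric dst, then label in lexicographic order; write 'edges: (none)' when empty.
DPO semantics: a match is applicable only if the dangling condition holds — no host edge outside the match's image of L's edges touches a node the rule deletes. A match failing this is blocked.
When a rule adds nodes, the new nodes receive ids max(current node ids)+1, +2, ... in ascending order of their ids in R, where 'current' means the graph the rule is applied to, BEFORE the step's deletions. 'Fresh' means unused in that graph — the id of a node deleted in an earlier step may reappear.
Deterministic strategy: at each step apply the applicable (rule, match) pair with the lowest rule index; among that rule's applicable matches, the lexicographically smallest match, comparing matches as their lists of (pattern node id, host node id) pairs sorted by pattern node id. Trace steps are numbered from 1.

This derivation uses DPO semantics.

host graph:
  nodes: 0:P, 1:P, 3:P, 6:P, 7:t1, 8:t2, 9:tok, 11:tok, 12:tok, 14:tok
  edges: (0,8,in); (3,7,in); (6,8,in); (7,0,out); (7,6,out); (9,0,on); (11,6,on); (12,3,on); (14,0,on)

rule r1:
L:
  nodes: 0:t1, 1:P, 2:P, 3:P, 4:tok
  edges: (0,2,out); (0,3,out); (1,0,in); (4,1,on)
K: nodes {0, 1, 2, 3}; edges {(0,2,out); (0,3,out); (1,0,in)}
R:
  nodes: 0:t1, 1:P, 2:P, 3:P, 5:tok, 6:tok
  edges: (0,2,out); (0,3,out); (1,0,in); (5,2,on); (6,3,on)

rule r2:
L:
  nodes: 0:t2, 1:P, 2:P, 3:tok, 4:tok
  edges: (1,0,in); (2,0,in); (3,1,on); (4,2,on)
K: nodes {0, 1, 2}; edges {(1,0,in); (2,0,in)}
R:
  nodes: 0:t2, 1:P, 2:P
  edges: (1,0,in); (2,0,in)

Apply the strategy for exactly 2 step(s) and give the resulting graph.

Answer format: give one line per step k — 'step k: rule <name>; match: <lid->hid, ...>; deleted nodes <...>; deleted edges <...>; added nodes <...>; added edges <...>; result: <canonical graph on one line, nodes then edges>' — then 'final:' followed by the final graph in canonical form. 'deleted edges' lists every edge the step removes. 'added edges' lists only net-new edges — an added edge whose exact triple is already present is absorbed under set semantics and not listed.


step 1: rule r1; match: 0->7, 1->3, 2->0, 3->6, 4->12; deleted nodes 12; deleted edges (12,3,on); added nodes 15, 16; added edges (15,0,on); (16,6,on); result: nodes: 0:P, 1:P, 3:P, 6:P, 7:t1, 8:t2, 9:tok, 11:tok, 14:tok, 15:tok, 16:tok edges: (0,8,in); (3,7,in); (6,8,in); (7,0,out); (7,6,out); (9,0,on); (11,6,on); (14,0,on); (15,0,on); (16,6,on)
step 2: rule r2; match: 0->8, 1->0, 2->6, 3->9, 4->11; deleted nodes 9, 11; deleted edges (9,0,on); (11,6,on); added nodes (none); added edges (none); result: nodes: 0:P, 1:P, 3:P, 6:P, 7:t1, 8:t2, 14:tok, 15:tok, 16:tok edges: (0,8,in); (3,7,in); (6,8,in); (7,0,out); (7,6,out); (14,0,on); (15,0,on); (16,6,on)
final:
nodes: 0:P, 1:P, 3:P, 6:P, 7:t1, 8:t2, 14:tok, 15:tok, 16:tok
edges: (0,8,in); (3,7,in); (6,8,in); (7,0,out); (7,6,out); (14,0,on); (15,0,on); (16,6,on)


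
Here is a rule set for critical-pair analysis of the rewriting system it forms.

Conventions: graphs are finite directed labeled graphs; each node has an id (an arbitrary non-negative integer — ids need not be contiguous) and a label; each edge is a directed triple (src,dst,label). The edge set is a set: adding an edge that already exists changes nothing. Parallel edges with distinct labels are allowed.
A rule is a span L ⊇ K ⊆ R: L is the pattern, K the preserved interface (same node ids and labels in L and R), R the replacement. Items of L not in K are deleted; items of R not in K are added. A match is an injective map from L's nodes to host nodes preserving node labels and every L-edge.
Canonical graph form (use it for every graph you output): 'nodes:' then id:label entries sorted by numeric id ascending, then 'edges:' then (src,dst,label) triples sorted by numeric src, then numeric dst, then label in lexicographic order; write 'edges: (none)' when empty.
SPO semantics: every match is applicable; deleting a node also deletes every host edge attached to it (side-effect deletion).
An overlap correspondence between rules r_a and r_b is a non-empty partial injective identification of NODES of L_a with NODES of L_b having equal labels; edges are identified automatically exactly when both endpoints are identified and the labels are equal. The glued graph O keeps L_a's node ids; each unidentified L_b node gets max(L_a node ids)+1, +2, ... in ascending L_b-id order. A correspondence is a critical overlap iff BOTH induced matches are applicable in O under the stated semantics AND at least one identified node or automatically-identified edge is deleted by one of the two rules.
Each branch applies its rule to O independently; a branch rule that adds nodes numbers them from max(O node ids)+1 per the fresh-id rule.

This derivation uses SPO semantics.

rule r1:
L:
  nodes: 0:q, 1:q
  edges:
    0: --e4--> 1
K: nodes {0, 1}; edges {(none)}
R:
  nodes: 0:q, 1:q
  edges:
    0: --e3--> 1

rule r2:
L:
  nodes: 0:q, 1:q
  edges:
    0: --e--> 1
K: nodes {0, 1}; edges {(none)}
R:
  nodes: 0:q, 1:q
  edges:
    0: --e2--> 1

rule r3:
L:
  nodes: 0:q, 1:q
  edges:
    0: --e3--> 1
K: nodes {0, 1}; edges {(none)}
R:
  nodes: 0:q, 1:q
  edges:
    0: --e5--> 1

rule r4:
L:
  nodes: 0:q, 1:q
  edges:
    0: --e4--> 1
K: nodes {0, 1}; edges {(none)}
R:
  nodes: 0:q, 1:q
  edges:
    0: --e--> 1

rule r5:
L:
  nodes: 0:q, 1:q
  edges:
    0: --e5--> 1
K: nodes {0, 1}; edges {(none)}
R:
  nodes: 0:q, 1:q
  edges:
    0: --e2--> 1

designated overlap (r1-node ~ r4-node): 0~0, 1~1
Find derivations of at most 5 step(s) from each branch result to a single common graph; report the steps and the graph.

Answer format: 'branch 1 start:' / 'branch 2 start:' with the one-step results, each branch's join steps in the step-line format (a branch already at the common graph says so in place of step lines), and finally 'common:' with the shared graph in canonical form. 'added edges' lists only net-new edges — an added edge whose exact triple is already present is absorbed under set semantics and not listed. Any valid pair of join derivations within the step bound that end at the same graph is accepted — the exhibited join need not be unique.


branch 1 start:
nodes: 0:q, 1:q
edges: (0,1,e3)
branch 2 start:
nodes: 0:q, 1:q
edges: (0,1,e)
branch 1 step 1: rule r3; match: 0->0, 1->1; deleted nodes (none); deleted edges (0,1,e3); added nodes (none); added edges (0,1,e5); result: nodes: 0:q, 1:q edges: (0,1,e5)
branch 1 step 2: rule r5; match: 0->0, 1->1; deleted nodes (none); deleted edges (0,1,e5); added nodes (none); added edges (0,1,e2); result: nodes: 0:q, 1:q edges: (0,1,e2)
branch 2 step 1: rule r2; match: 0->0, 1->1; deleted nodes (none); deleted edges (0,1,e); added nodes (none); added edges (0,1,e2); result: nodes: 0:q, 1:q edges: (0,1,e2)
common:
nodes: 0:q, 1:q
edges: (0,1,e2)


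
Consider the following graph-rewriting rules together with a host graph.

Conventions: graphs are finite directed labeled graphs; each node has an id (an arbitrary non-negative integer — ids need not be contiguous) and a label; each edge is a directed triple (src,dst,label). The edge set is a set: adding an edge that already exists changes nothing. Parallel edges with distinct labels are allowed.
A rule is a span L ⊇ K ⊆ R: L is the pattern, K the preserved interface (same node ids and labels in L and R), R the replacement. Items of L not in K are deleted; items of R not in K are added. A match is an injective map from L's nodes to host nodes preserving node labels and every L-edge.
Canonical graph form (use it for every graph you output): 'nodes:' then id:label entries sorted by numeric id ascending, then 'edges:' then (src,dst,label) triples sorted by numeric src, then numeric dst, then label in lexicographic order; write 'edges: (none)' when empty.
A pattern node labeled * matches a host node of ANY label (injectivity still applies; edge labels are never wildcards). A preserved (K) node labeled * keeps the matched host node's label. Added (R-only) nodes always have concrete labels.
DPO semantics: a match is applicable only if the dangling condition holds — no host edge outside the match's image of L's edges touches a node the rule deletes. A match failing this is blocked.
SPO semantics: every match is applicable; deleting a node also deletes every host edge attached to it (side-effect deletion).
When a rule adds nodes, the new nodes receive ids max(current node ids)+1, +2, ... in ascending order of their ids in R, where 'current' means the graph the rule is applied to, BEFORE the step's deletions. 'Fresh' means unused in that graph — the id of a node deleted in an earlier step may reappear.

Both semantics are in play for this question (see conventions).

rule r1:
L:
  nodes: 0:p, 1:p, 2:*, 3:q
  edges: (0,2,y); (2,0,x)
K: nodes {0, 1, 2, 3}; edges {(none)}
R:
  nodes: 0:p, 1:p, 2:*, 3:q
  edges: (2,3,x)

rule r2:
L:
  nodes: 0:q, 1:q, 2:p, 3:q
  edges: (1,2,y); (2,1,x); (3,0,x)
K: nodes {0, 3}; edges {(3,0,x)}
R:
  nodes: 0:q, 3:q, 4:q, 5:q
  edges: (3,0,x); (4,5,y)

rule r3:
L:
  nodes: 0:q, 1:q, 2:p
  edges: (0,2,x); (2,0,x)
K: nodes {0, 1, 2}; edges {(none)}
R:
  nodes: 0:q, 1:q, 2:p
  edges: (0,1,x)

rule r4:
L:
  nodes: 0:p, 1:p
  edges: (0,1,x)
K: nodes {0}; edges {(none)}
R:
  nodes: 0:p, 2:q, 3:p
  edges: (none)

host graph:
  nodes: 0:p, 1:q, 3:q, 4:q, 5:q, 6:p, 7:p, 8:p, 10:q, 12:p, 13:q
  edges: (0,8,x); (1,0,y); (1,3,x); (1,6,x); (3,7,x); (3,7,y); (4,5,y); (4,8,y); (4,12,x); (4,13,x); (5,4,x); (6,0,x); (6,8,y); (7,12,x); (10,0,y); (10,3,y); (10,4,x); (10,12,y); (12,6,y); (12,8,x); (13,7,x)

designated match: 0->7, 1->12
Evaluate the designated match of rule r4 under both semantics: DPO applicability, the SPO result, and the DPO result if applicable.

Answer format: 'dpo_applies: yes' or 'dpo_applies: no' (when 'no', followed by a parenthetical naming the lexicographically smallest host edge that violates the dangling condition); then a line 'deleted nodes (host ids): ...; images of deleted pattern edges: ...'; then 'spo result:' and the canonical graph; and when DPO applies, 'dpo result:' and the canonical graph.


dpo_applies: no
(the rule deletes node 12, which keeps host edge (4,12,x) outside the match image — the dangling condition fails, DPO blocks; SPO proceeds and side-deletes such edges)
deleted nodes (host ids): 12; images of deleted pattern edges: (7,12,x)
spo result:
nodes: 0:p, 1:q, 3:q, 4:q, 5:q, 6:p, 7:p, 8:p, 10:q, 13:q, 14:q, 15:p
edges: (0,8,x); (1,0,y); (1,3,x); (1,6,x); (3,7,x); (3,7,y); (4,5,y); (4,8,y); (4,13,x); (5,4,x); (6,0,x); (6,8,y); (10,0,y); (10,3,y); (10,4,x); (13,7,x)


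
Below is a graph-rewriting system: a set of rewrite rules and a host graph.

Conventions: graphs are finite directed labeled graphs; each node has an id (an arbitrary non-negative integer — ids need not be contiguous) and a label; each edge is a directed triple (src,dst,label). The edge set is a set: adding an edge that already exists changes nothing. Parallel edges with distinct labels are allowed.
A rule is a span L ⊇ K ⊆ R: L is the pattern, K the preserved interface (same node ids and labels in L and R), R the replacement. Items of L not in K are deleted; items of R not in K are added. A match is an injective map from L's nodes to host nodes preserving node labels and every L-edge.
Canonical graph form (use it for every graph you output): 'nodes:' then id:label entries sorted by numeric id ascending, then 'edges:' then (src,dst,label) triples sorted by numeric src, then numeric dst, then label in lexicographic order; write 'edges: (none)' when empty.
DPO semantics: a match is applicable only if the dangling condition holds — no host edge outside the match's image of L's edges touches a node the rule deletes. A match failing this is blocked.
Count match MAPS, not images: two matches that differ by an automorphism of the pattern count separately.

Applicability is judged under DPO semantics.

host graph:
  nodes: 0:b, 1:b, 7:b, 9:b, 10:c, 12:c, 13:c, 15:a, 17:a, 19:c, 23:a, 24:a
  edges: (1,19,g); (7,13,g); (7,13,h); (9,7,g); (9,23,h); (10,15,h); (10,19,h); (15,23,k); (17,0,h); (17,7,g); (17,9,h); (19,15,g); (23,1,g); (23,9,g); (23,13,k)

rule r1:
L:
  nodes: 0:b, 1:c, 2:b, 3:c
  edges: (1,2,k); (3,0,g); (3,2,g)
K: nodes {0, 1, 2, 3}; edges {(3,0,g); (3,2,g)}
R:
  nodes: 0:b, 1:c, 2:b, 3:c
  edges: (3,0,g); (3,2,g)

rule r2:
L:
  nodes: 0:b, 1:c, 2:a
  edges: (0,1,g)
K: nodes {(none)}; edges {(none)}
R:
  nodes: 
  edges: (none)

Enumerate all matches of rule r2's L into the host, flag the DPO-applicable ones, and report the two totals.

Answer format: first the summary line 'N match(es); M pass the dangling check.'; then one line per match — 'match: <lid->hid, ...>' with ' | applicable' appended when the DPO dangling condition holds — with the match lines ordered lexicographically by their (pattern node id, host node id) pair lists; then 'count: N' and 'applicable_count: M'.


8 match(es); 0 pass the dangling check.
match: 0->1, 1->19, 2->15
match: 0->1, 1->19, 2->17
match: 0->1, 1->19, 2->23
match: 0->1, 1->19, 2->24
match: 0->7, 1->13, 2->15
match: 0->7, 1->13, 2->17
match: 0->7, 1->13, 2->23
match: 0->7, 1->13, 2->24
count: 8
applicable_count: 0


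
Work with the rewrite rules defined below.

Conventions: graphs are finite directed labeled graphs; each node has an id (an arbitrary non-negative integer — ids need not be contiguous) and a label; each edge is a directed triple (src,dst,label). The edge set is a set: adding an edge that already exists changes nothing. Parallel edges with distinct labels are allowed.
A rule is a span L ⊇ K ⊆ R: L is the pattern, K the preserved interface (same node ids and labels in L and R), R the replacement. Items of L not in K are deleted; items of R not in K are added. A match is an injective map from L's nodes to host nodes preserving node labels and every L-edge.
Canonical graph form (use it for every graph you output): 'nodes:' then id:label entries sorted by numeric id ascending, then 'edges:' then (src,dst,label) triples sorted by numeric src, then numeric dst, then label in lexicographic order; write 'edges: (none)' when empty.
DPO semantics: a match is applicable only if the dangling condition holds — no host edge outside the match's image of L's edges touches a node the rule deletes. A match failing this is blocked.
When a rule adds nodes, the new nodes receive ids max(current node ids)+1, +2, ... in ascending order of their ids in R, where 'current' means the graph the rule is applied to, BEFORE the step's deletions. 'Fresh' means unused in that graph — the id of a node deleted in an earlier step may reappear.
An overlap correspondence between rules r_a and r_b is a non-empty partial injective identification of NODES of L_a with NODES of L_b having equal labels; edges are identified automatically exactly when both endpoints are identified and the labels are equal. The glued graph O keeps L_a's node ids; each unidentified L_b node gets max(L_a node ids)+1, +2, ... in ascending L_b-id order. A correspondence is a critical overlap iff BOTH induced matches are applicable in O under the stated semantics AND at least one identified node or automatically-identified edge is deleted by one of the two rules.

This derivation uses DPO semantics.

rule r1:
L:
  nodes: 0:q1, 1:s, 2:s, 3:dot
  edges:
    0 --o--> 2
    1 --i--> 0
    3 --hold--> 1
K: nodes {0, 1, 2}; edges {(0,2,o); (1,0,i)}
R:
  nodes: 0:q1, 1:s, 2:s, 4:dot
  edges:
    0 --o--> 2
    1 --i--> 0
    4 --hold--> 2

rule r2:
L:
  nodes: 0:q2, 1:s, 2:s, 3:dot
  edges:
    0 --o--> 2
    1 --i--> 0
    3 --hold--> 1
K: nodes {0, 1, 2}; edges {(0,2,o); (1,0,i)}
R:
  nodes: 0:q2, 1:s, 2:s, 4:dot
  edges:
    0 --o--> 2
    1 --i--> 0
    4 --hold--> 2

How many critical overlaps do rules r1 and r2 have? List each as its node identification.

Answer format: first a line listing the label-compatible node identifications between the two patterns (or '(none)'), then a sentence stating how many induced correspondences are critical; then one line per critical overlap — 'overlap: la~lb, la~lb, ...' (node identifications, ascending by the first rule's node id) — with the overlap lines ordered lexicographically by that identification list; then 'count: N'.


label-compatible node identifications between L(r1) and L(r2): 1~1, 1~2, 2~1, 2~2, 3~3
2 of the induced correspondences are critical overlaps of r1 and r2.
overlap: 1~1, 2~2, 3~3
overlap: 1~1, 3~3
count: 2


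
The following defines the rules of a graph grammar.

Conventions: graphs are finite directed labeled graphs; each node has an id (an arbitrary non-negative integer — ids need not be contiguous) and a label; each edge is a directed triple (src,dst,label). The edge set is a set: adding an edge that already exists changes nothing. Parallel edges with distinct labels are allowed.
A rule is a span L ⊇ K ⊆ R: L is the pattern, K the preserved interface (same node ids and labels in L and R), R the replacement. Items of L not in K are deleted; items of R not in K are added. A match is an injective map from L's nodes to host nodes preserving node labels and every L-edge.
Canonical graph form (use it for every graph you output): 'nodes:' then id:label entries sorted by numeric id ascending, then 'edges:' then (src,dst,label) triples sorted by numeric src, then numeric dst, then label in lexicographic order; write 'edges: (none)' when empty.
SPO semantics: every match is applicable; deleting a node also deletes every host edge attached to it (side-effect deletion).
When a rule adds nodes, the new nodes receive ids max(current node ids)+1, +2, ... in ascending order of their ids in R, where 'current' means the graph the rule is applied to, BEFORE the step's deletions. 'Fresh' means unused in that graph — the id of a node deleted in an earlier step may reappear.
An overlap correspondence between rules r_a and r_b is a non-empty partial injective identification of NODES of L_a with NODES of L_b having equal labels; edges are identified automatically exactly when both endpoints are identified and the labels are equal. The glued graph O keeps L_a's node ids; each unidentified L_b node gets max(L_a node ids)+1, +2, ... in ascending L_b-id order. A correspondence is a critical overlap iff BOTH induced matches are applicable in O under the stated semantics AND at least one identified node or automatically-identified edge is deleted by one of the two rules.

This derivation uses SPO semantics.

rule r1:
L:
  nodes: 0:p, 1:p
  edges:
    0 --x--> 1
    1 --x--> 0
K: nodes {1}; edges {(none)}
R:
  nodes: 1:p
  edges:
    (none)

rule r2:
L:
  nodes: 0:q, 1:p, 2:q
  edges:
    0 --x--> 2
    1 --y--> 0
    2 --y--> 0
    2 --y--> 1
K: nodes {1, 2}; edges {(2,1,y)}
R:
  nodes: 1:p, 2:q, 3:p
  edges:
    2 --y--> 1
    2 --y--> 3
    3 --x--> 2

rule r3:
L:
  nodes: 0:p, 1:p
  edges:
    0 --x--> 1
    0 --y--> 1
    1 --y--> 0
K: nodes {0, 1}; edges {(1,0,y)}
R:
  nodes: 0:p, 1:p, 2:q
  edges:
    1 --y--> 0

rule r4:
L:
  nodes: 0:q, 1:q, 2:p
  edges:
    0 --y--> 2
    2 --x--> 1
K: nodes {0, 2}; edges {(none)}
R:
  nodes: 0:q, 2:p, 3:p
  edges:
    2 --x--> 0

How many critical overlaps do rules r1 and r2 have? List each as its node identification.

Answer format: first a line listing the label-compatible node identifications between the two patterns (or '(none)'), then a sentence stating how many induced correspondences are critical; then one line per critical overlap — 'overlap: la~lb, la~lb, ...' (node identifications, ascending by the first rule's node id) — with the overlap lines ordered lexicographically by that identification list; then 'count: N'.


label-compatible node identifications between L(r1) and L(r2): 0~1, 1~1
1 of the induced correspondences is a critical overlap of r1 and r2.
overlap: 0~1
count: 1
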